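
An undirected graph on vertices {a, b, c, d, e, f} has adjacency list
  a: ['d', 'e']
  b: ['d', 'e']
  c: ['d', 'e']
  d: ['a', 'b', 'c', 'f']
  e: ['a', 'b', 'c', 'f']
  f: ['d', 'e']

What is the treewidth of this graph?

2

A width-2 tree decomposition is:
Bags: B1 = {c, d, e}  B2 = {a, d, e}  B3 = {b, d, e}  B4 = {d, e, f}
Tree: B1–B2, B2–B3, B3–B4
Every bag has size at most 3, so the width is 3 − 1 = 2 and tw(G) ≤ 2. Since c–e–a–d–c is a cycle in G, G is not acyclic. Forests are exactly the graphs of treewidth ≤ 1, so tw(G) ≥ 2. Therefore the treewidth is 2.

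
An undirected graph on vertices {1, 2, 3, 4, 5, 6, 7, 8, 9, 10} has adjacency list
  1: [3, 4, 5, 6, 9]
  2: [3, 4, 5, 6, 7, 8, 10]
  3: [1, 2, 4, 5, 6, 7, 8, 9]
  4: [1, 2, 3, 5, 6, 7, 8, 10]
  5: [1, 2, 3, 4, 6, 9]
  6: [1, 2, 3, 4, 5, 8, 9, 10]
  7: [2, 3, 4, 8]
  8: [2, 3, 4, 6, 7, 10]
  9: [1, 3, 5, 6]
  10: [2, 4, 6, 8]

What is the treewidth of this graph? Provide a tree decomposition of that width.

Treewidth 4.
One such decomposition:
Bags: B1 = {1, 3, 4, 5, 6}  B2 = {1, 3, 5, 6, 9}  B3 = {2, 3, 4, 5, 6}  B4 = {2, 3, 4, 6, 8}  B5 = {2, 4, 6, 8, 10}  B6 = {2, 3, 4, 7, 8}
Tree: B1–B2, B1–B3, B3–B4, B4–B5, B4–B6

The largest bag has 5 vertices, giving width 4; this decomposition certifies tw(G) ≤ 4. On the other hand G contains the 5-clique {2, 4, 6, 8, 10}. A clique must lie in a single bag of any decomposition, so no decomposition can have width below 4. Hence tw(G) = 4 exactly.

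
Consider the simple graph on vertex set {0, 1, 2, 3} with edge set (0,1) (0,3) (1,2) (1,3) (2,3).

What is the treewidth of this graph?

2

A width-2 tree decomposition is:
Bags: B1 = {0, 1, 3}  B2 = {1, 2, 3}
Tree: B1–B2
Every bag has size at most 3, so the width is 3 − 1 = 2 and tw(G) ≤ 2. For the lower bound, the 3 vertices {0, 1, 3} are pairwise adjacent, and any tree decomposition puts a clique entirely inside one bag — forcing width ≥ 2. Hence tw(G) = 2 exactly.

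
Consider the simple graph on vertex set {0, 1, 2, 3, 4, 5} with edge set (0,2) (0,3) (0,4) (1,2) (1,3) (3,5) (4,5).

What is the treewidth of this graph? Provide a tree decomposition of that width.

Treewidth 2.
Bags: B1 = {0, 1, 2}  B2 = {0, 1, 3}  B3 = {0, 3, 4}  B4 = {3, 4, 5}
Tree: B1–B2, B2–B3, B3–B4

The largest bag has 3 vertices, giving width 2; this decomposition certifies tw(G) ≤ 2. Since 2–1–3–0–2 is a cycle in G, G is not acyclic. Forests are exactly the graphs of treewidth ≤ 1, so tw(G) ≥ 2. Therefore the treewidth is 2.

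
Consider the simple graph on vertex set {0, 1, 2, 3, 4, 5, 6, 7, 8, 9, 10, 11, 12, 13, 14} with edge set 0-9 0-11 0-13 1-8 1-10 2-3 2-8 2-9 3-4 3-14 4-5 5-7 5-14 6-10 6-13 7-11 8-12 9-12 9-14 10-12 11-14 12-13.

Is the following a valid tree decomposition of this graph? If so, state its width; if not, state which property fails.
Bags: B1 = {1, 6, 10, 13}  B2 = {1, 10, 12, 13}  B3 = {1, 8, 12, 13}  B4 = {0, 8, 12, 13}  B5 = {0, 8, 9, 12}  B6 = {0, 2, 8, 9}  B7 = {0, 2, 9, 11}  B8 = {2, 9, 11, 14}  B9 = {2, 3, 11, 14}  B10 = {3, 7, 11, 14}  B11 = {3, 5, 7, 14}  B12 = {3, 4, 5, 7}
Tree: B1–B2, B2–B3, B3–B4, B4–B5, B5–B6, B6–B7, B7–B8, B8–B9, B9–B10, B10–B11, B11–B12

Every vertex of G appears in some bag (union = {0, 1, 2, 3, 4, 5, 6, 7, 8, 9, 10, 11, 12, 13, 14}); every edge is covered by a bag; and for each vertex v the set of bags containing v is connected in the bag tree. The decomposition is therefore valid. The largest bag has 4 vertices, so the width is 3.

Yes; width 3.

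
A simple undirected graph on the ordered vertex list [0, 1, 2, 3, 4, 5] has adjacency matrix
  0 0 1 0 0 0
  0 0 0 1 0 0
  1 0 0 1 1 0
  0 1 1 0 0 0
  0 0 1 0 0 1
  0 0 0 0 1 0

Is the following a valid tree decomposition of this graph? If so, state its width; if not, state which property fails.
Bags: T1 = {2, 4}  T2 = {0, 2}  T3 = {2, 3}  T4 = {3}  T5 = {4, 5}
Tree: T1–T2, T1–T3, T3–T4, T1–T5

No — vertex 1 appears in no bag.

A tree decomposition must satisfy three properties: every vertex lies in some bag; for every edge, both endpoints lie together in some bag; and for every vertex, the bags containing it form a connected subtree. Here vertex 1 appears in no bag, so the decomposition is invalid.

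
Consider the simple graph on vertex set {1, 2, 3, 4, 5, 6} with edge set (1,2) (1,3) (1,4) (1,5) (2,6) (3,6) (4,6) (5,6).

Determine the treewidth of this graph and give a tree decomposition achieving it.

Every bag has size at most 3, so the width is 3 − 1 = 2 and tw(G) ≤ 2. The edges 4–6–2–1–4 form a cycle, so G is not a tree and its treewidth is at least 2. The upper and lower bounds meet at 2, so that is the treewidth.

Treewidth 2.
One such decomposition:
Bags: B1 = {1, 4, 6}  B2 = {1, 2, 6}  B3 = {1, 5, 6}  B4 = {1, 3, 6}
Tree: B1–B2, B2–B3, B3–B4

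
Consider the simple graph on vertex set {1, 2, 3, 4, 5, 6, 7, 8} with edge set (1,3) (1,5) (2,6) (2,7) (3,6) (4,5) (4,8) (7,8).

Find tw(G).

2

A width-2 tree decomposition is:
Bags: B1 = {4, 7, 8}  B2 = {4, 5, 7}  B3 = {1, 5, 7}  B4 = {1, 3, 7}  B5 = {3, 6, 7}  B6 = {2, 6, 7}
Tree: B1–B2, B2–B3, B3–B4, B4–B5, B5–B6
The largest bag has 3 vertices, giving width 2; this decomposition certifies tw(G) ≤ 2. For the lower bound, G contains the cycle 7–8–4–5–1–3–6–2–7, so G is not a forest; only forests have treewidth ≤ 1, hence tw(G) ≥ 2. Therefore the treewidth is 2.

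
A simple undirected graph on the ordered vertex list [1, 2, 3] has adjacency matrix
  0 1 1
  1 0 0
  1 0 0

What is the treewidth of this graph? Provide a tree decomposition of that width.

Every bag has size at most 2, so the width is 2 − 1 = 1 and tw(G) ≤ 1. Since G has at least one edge (e.g. 2–1), it is not an edgeless graph, so tw(G) ≥ 1. Hence tw(G) = 1 exactly.

Treewidth 1.
Bags: B1 = {1, 2}  B2 = {1, 3}
Tree: B1–B2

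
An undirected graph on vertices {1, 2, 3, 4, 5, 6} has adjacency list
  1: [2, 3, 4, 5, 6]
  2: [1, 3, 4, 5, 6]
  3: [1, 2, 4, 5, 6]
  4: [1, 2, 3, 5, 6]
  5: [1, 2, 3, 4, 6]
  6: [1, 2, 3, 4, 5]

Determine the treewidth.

A width-5 tree decomposition is:
Bags: B1 = {1, 2, 3, 4, 5, 6}
Tree: (single bag)
With just one bag of size 6, the width is 6 − 1 = 5, so tw(G) ≤ 5. For the lower bound, the 6 vertices {1, 2, 3, 4, 5, 6} are pairwise adjacent, and any tree decomposition puts a clique entirely inside one bag — forcing width ≥ 5. Therefore the treewidth is 5.

5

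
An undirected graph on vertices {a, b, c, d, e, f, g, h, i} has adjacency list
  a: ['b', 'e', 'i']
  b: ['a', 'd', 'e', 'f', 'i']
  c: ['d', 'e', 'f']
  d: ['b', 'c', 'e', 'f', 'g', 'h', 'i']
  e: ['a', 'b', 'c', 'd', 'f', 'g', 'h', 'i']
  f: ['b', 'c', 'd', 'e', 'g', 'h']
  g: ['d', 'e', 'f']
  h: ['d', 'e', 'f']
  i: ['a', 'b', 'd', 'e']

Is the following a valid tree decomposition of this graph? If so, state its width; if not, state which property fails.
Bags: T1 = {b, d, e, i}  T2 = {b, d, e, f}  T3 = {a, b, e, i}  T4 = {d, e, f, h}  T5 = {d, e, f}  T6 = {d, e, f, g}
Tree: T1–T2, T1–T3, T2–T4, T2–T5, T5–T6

A tree decomposition must satisfy three properties: every vertex lies in some bag; for every edge, both endpoints lie together in some bag; and for every vertex, the bags containing it form a connected subtree. Here vertex c appears in no bag, so the decomposition is invalid.

No — vertex c appears in no bag.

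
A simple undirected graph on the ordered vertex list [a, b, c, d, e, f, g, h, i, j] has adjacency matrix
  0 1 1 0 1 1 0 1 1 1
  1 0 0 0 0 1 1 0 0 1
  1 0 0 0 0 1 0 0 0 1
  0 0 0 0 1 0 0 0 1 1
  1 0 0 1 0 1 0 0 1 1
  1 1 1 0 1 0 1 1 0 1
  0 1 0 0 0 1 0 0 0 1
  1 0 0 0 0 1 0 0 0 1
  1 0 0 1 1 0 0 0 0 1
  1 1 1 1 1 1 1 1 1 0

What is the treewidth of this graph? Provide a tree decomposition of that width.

The largest bag has 4 vertices, giving width 3; this decomposition certifies tw(G) ≤ 3. For the lower bound, the 4 vertices {d, e, i, j} are pairwise adjacent, and any tree decomposition puts a clique entirely inside one bag — forcing width ≥ 3. Therefore the treewidth is 3.

Treewidth 3.
One optimal decomposition is:
Bags: B1 = {a, b, f, j}  B2 = {a, f, h, j}  B3 = {a, e, f, j}  B4 = {a, e, i, j}  B5 = {d, e, i, j}  B6 = {b, f, g, j}  B7 = {a, c, f, j}
Tree: B1–B2, B2–B3, B3–B4, B4–B5, B1–B6, B3–B7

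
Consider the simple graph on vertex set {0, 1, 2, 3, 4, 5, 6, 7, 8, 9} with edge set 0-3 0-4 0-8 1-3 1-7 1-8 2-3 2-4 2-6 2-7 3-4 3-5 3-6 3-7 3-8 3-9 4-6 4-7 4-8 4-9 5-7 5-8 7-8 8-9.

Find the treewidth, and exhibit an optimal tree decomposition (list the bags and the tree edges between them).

Treewidth 3.
Bags: B1 = {3, 5, 7, 8}  B2 = {3, 4, 7, 8}  B3 = {1, 3, 7, 8}  B4 = {3, 4, 8, 9}  B5 = {2, 3, 4, 7}  B6 = {2, 3, 4, 6}  B7 = {0, 3, 4, 8}
Tree: B1–B2, B1–B3, B2–B4, B2–B5, B5–B6, B2–B7

Every bag has size at most 4, so the width is 4 − 1 = 3 and tw(G) ≤ 3. On the other hand G contains the 4-clique {1, 3, 7, 8}. A clique must lie in a single bag of any decomposition, so no decomposition can have width below 3. Hence tw(G) = 3 exactly.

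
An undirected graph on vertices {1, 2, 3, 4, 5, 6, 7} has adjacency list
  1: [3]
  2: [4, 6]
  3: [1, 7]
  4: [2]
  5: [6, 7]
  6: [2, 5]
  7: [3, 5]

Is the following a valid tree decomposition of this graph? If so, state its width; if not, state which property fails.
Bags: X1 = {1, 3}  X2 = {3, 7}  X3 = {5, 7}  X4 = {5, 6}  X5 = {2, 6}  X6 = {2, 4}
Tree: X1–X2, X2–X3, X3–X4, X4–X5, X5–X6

Every vertex of G appears in some bag (union = {1, 2, 3, 4, 5, 6, 7}); every edge is covered by a bag; and for each vertex v the set of bags containing v is connected in the bag tree. The decomposition is therefore valid. The largest bag has 2 vertices, so the width is 1.

Yes; width 1.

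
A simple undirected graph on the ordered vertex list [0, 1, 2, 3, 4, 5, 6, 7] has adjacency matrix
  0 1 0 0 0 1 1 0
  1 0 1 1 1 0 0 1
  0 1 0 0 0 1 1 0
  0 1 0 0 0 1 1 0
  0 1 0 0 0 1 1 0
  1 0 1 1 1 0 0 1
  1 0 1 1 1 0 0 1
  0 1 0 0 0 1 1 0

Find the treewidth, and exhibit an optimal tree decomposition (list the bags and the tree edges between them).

Treewidth 3.
Bags: B1 = {1, 5, 6, 7}  B2 = {0, 1, 5, 6}  B3 = {1, 2, 5, 6}  B4 = {1, 4, 5, 6}  B5 = {1, 3, 5, 6}
Tree: B1–B2, B2–B3, B3–B4, B4–B5

The largest bag has 4 vertices, giving width 3; this decomposition certifies tw(G) ≤ 3. For the lower bound: the 4 vertex sets {6,7}, {0,5}, {1}, {2} are disjoint, each induces a connected subgraph, and every pair is joined by at least one edge of G. Contracting each set to a single vertex therefore yields K_{4} as a minor, and since treewidth is minor-monotone, tw(G) ≥ tw(K_{4}) = 3. The upper and lower bounds meet at 3, so that is the treewidth.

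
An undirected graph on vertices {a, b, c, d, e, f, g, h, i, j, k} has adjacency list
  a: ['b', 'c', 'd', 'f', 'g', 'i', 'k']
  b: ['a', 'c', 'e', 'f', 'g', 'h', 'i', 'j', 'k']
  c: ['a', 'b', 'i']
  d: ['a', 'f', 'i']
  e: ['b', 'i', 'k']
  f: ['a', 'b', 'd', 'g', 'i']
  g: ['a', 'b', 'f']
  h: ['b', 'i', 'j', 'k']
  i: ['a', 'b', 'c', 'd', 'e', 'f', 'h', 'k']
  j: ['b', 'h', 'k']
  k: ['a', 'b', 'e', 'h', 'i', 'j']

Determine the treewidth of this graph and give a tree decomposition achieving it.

Treewidth 3.
One optimal decomposition is:
Bags: B1 = {a, b, i, k}  B2 = {a, b, f, i}  B3 = {b, h, i, k}  B4 = {a, d, f, i}  B5 = {b, e, i, k}  B6 = {a, b, f, g}  B7 = {b, h, j, k}  B8 = {a, b, c, i}
Tree: B1–B2, B1–B3, B2–B4, B1–B5, B2–B6, B3–B7, B1–B8

Each bag holds 4 vertices, so the decomposition has width 3, which upper-bounds the treewidth. Conversely, {a, d, f, i} is a clique of size 4, and the vertices of any clique must share a bag in every tree decomposition; so some bag has ≥ 4 vertices and tw(G) ≥ 3. Hence tw(G) = 3 exactly.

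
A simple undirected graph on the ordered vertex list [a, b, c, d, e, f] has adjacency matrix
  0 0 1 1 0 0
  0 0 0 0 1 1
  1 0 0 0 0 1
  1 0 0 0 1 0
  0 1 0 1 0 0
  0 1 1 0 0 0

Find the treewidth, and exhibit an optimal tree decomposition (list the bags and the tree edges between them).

Treewidth 2.
Bags: B1 = {b, e, f}  B2 = {c, e, f}  B3 = {a, c, e}  B4 = {a, d, e}
Tree: B1–B2, B2–B3, B3–B4

Each bag holds 3 vertices, so the decomposition has width 2, which upper-bounds the treewidth. Since e–b–f–c–a–d–e is a cycle in G, G is not acyclic. Forests are exactly the graphs of treewidth ≤ 1, so tw(G) ≥ 2. Therefore the treewidth is 2.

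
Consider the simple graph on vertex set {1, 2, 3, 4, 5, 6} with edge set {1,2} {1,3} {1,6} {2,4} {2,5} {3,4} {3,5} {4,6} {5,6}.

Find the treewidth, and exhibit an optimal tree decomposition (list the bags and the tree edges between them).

Treewidth 3.
One optimal decomposition is:
Bags: B1 = {1, 2, 4, 5}  B2 = {1, 4, 5, 6}  B3 = {1, 3, 4, 5}
Tree: B1–B2, B2–B3

Every bag has size at most 4, so the width is 4 − 1 = 3 and tw(G) ≤ 3. For the lower bound: the 4 vertex sets {2,5}, {1,6}, {4}, {3} are disjoint, each induces a connected subgraph, and every pair is joined by at least one edge of G. Contracting each set to a single vertex therefore yields K_{4} as a minor, and since treewidth is minor-monotone, tw(G) ≥ tw(K_{4}) = 3. Combining the bounds, tw(G) = 3.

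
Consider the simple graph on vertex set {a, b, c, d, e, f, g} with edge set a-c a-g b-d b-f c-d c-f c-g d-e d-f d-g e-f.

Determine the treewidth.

2

A width-2 tree decomposition is:
Bags: B1 = {c, d, f}  B2 = {c, d, g}  B3 = {a, c, g}  B4 = {b, d, f}  B5 = {d, e, f}
Tree: B1–B2, B2–B3, B1–B4, B1–B5
Every bag has size at most 3, so the width is 3 − 1 = 2 and tw(G) ≤ 2. On the other hand G contains the 3-clique {c, d, g}. A clique must lie in a single bag of any decomposition, so no decomposition can have width below 2. Therefore the treewidth is 2.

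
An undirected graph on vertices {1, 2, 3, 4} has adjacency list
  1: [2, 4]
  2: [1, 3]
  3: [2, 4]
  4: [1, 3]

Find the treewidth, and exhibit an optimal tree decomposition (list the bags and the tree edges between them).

The largest bag has 3 vertices, giving width 2; this decomposition certifies tw(G) ≤ 2. The edges 2–3–4–1–2 form a cycle, so G is not a tree and its treewidth is at least 2. Combining the bounds, tw(G) = 2.

Treewidth 2.
Bags: B1 = {2, 3, 4}  B2 = {1, 2, 4}
Tree: B1–B2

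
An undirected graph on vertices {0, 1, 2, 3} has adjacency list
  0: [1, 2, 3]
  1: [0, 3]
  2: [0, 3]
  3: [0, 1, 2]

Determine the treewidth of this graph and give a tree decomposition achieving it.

Each bag holds 3 vertices, so the decomposition has width 2, which upper-bounds the treewidth. Conversely, {0, 1, 3} is a clique of size 3, and the vertices of any clique must share a bag in every tree decomposition; so some bag has ≥ 3 vertices and tw(G) ≥ 2. The upper and lower bounds meet at 2, so that is the treewidth.

Treewidth 2.
One such decomposition:
Bags: B1 = {0, 1, 3}  B2 = {0, 2, 3}
Tree: B1–B2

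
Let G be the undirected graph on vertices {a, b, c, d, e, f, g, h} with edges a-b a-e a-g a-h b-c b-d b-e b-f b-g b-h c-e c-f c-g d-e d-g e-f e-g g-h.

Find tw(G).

3

A width-3 tree decomposition is:
Bags: B1 = {b, c, e, g}  B2 = {a, b, e, g}  B3 = {b, d, e, g}  B4 = {b, c, e, f}  B5 = {a, b, g, h}
Tree: B1–B2, B2–B3, B1–B4, B2–B5
Each bag holds 4 vertices, so the decomposition has width 3, which upper-bounds the treewidth. For the lower bound, the 4 vertices {b, d, e, g} are pairwise adjacent, and any tree decomposition puts a clique entirely inside one bag — forcing width ≥ 3. Combining the bounds, tw(G) = 3.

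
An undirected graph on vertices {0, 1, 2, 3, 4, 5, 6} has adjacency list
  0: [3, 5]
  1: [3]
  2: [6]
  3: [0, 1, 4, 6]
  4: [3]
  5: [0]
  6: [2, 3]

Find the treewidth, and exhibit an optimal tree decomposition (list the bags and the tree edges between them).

Treewidth 1.
One such decomposition:
Bags: B1 = {3, 6}  B2 = {2, 6}  B3 = {0, 3}  B4 = {0, 5}  B5 = {3, 4}  B6 = {1, 3}
Tree: B1–B2, B1–B3, B3–B4, B3–B5, B3–B6

The largest bag has 2 vertices, giving width 1; this decomposition certifies tw(G) ≤ 1. Since G has at least one edge (e.g. 6–3), it is not an edgeless graph, so tw(G) ≥ 1. Combining the bounds, tw(G) = 1.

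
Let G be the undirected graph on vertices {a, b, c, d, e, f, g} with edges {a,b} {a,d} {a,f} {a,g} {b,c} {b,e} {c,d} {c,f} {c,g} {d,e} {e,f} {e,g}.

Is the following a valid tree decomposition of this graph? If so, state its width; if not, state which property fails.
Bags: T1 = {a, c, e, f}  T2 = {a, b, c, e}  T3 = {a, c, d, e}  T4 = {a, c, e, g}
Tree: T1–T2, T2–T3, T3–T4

Yes; width 3.

Every vertex of G appears in some bag (union = {a, b, c, d, e, f, g}); every edge is covered by a bag; and for each vertex v the set of bags containing v is connected in the bag tree. The decomposition is therefore valid. The largest bag has 4 vertices, so the width is 3.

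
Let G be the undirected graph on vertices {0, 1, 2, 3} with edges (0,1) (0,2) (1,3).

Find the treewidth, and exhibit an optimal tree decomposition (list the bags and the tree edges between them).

Each bag holds 2 vertices, so the decomposition has width 1, which upper-bounds the treewidth. Any graph with an edge has treewidth ≥ 1, and G has the edge 2–0. Combining the bounds, tw(G) = 1.

Treewidth 1.
One optimal decomposition is:
Bags: B1 = {0, 2}  B2 = {0, 1}  B3 = {1, 3}
Tree: B1–B2, B2–B3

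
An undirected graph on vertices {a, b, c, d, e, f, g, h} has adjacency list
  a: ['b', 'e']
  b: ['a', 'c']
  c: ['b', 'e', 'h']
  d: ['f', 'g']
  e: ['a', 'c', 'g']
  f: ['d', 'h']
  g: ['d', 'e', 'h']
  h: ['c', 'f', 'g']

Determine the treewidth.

2

A width-2 tree decomposition is:
Bags: B1 = {a, b, e}  B2 = {b, c, e}  B3 = {c, e, g}  B4 = {c, g, h}  B5 = {d, g, h}  B6 = {d, f, h}
Tree: B1–B2, B2–B3, B3–B4, B4–B5, B5–B6
The largest bag has 3 vertices, giving width 2; this decomposition certifies tw(G) ≤ 2. For the lower bound, G contains the cycle a–b–c–e–a, so G is not a forest; only forests have treewidth ≤ 1, hence tw(G) ≥ 2. Hence tw(G) = 2 exactly.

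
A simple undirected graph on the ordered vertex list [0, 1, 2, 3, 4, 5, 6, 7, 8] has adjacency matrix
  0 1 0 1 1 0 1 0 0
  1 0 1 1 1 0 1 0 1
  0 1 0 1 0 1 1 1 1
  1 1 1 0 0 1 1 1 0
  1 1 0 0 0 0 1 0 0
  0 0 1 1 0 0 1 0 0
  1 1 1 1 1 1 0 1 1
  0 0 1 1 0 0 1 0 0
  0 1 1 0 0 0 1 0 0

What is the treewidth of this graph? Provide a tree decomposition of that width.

Treewidth 3.
Bags: B1 = {1, 2, 3, 6}  B2 = {2, 3, 5, 6}  B3 = {2, 3, 6, 7}  B4 = {0, 1, 3, 6}  B5 = {1, 2, 6, 8}  B6 = {0, 1, 4, 6}
Tree: B1–B2, B2–B3, B1–B4, B1–B5, B4–B6

Every bag has size at most 4, so the width is 4 − 1 = 3 and tw(G) ≤ 3. On the other hand G contains the 4-clique {0, 1, 3, 6}. A clique must lie in a single bag of any decomposition, so no decomposition can have width below 3. Hence tw(G) = 3 exactly.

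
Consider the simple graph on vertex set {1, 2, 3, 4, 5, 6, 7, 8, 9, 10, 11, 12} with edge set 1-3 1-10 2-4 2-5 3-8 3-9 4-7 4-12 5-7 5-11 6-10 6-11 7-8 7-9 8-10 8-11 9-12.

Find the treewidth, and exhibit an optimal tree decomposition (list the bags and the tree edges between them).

Every bag has size at most 4, so the width is 4 − 1 = 3 and tw(G) ≤ 3. For the lower bound: the 4 vertex sets {2,4,12}, {5}, {7}, {3,8,9,11} are disjoint, each induces a connected subgraph, and every pair is joined by at least one edge of G. Contracting each set to a single vertex therefore yields K_{4} as a minor, and since treewidth is minor-monotone, tw(G) ≥ tw(K_{4}) = 3. Therefore the treewidth is 3.

Treewidth 3.
One such decomposition:
Bags: B1 = {2, 4, 5, 12}  B2 = {4, 5, 7, 12}  B3 = {5, 7, 9, 12}  B4 = {5, 7, 9, 11}  B5 = {7, 8, 9, 11}  B6 = {3, 8, 9, 11}  B7 = {3, 6, 8, 11}  B8 = {3, 6, 8, 10}  B9 = {1, 3, 6, 10}
Tree: B1–B2, B2–B3, B3–B4, B4–B5, B5–B6, B6–B7, B7–B8, B8–B9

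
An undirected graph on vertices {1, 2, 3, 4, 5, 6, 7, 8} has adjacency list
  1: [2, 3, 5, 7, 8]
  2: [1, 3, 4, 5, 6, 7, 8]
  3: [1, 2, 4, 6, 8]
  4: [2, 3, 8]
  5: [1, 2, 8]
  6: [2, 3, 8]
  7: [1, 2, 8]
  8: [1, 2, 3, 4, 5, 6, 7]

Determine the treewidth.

3

A width-3 tree decomposition is:
Bags: B1 = {1, 2, 3, 8}  B2 = {2, 3, 4, 8}  B3 = {1, 2, 5, 8}  B4 = {1, 2, 7, 8}  B5 = {2, 3, 6, 8}
Tree: B1–B2, B1–B3, B3–B4, B2–B5
Each bag holds 4 vertices, so the decomposition has width 3, which upper-bounds the treewidth. On the other hand G contains the 4-clique {1, 2, 3, 8}. A clique must lie in a single bag of any decomposition, so no decomposition can have width below 3. The upper and lower bounds meet at 3, so that is the treewidth.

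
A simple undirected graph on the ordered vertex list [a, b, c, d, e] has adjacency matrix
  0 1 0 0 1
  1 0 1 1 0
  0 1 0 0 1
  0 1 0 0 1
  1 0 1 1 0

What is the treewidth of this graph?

2

A width-2 tree decomposition is:
Bags: B1 = {a, b, e}  B2 = {b, c, e}  B3 = {b, d, e}
Tree: B1–B2, B2–B3
The largest bag has 3 vertices, giving width 2; this decomposition certifies tw(G) ≤ 2. The edges b–a–e–c–b form a cycle, so G is not a tree and its treewidth is at least 2. Combining the bounds, tw(G) = 2.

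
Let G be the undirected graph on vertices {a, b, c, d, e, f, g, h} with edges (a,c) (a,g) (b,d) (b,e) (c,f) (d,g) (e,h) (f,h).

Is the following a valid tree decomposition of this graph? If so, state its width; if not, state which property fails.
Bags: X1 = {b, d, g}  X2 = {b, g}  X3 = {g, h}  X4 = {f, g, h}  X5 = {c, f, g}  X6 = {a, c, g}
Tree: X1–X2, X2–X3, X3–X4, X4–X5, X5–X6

A tree decomposition must satisfy three properties: every vertex lies in some bag; for every edge, both endpoints lie together in some bag; and for every vertex, the bags containing it form a connected subtree. Here vertex e appears in no bag, so the decomposition is invalid.

No — vertex e appears in no bag.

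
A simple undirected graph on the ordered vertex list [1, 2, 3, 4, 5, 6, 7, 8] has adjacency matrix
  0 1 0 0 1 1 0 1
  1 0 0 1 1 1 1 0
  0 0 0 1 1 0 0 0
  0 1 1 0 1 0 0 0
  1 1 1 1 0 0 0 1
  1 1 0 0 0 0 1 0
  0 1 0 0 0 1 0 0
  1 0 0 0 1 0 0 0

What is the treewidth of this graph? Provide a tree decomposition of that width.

Treewidth 2.
Bags: B1 = {1, 2, 5}  B2 = {1, 2, 6}  B3 = {2, 4, 5}  B4 = {1, 5, 8}  B5 = {3, 4, 5}  B6 = {2, 6, 7}
Tree: B1–B2, B1–B3, B1–B4, B3–B5, B2–B6

The largest bag has 3 vertices, giving width 2; this decomposition certifies tw(G) ≤ 2. On the other hand G contains the 3-clique {1, 5, 8}. A clique must lie in a single bag of any decomposition, so no decomposition can have width below 2. Combining the bounds, tw(G) = 2.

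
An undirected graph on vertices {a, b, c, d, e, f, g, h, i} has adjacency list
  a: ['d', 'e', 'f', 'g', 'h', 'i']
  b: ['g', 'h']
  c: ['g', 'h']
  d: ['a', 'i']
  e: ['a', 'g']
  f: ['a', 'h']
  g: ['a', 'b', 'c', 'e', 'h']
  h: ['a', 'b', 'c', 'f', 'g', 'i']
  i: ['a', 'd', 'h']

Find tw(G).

2

A width-2 tree decomposition is:
Bags: B1 = {a, g, h}  B2 = {b, g, h}  B3 = {a, h, i}  B4 = {a, d, i}  B5 = {a, f, h}  B6 = {c, g, h}  B7 = {a, e, g}
Tree: B1–B2, B1–B3, B3–B4, B1–B5, B1–B6, B1–B7
Each bag holds 3 vertices, so the decomposition has width 2, which upper-bounds the treewidth. Conversely, {a, d, i} is a clique of size 3, and the vertices of any clique must share a bag in every tree decomposition; so some bag has ≥ 3 vertices and tw(G) ≥ 2. The upper and lower bounds meet at 2, so that is the treewidth.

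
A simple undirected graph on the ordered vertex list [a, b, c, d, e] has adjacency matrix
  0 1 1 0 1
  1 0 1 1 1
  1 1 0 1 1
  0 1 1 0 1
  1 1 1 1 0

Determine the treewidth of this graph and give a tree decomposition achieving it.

The largest bag has 4 vertices, giving width 3; this decomposition certifies tw(G) ≤ 3. Conversely, {b, c, d, e} is a clique of size 4, and the vertices of any clique must share a bag in every tree decomposition; so some bag has ≥ 4 vertices and tw(G) ≥ 3. The upper and lower bounds meet at 3, so that is the treewidth.

Treewidth 3.
One optimal decomposition is:
Bags: B1 = {b, c, d, e}  B2 = {a, b, c, e}
Tree: B1–B2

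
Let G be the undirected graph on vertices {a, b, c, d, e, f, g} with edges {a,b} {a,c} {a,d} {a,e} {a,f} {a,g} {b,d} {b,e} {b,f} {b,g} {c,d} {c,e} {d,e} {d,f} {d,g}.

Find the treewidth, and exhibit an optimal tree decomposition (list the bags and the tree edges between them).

The largest bag has 4 vertices, giving width 3; this decomposition certifies tw(G) ≤ 3. For the lower bound, the 4 vertices {a, c, d, e} are pairwise adjacent, and any tree decomposition puts a clique entirely inside one bag — forcing width ≥ 3. Therefore the treewidth is 3.

Treewidth 3.
Bags: B1 = {a, b, d, e}  B2 = {a, b, d, f}  B3 = {a, c, d, e}  B4 = {a, b, d, g}
Tree: B1–B2, B1–B3, B1–B4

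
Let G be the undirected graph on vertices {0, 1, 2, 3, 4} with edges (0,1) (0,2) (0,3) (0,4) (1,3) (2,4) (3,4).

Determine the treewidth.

A width-2 tree decomposition is:
Bags: B1 = {0, 1, 3}  B2 = {0, 3, 4}  B3 = {0, 2, 4}
Tree: B1–B2, B2–B3
The largest bag has 3 vertices, giving width 2; this decomposition certifies tw(G) ≤ 2. For the lower bound, the 3 vertices {0, 2, 4} are pairwise adjacent, and any tree decomposition puts a clique entirely inside one bag — forcing width ≥ 2. Combining the bounds, tw(G) = 2.

2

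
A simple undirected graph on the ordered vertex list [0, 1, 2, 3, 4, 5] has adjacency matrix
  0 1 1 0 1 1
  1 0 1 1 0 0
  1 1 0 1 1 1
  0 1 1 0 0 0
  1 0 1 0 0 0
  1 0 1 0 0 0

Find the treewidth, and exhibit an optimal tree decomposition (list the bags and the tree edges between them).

Treewidth 2.
One such decomposition:
Bags: B1 = {0, 1, 2}  B2 = {0, 2, 5}  B3 = {1, 2, 3}  B4 = {0, 2, 4}
Tree: B1–B2, B1–B3, B1–B4

Each bag holds 3 vertices, so the decomposition has width 2, which upper-bounds the treewidth. For the lower bound, the 3 vertices {0, 1, 2} are pairwise adjacent, and any tree decomposition puts a clique entirely inside one bag — forcing width ≥ 2. Therefore the treewidth is 2.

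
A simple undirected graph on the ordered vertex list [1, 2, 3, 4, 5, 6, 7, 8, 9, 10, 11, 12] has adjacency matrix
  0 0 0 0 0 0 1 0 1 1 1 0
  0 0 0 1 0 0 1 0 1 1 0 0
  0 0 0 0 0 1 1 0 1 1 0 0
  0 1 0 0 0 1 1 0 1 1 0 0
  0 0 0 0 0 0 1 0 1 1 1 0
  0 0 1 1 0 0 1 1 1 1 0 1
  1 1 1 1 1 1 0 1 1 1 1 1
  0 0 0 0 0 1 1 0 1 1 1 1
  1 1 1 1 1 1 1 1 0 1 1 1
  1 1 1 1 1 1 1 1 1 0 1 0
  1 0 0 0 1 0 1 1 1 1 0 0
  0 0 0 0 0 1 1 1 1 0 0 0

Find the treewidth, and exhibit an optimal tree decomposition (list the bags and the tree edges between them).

Each bag holds 5 vertices, so the decomposition has width 4, which upper-bounds the treewidth. For the lower bound, the 5 vertices {1, 7, 9, 10, 11} are pairwise adjacent, and any tree decomposition puts a clique entirely inside one bag — forcing width ≥ 4. Combining the bounds, tw(G) = 4.

Treewidth 4.
One such decomposition:
Bags: B1 = {4, 6, 7, 9, 10}  B2 = {6, 7, 8, 9, 10}  B3 = {6, 7, 8, 9, 12}  B4 = {7, 8, 9, 10, 11}  B5 = {5, 7, 9, 10, 11}  B6 = {1, 7, 9, 10, 11}  B7 = {2, 4, 7, 9, 10}  B8 = {3, 6, 7, 9, 10}
Tree: B1–B2, B2–B3, B2–B4, B4–B5, B4–B6, B1–B7, B1–B8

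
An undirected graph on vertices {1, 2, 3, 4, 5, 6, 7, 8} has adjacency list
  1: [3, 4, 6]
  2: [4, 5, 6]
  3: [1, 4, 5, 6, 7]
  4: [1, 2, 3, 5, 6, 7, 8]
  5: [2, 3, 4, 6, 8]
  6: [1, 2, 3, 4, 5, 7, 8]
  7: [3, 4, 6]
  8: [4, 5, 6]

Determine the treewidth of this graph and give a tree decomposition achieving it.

Each bag holds 4 vertices, so the decomposition has width 3, which upper-bounds the treewidth. Conversely, {4, 5, 6, 8} is a clique of size 4, and the vertices of any clique must share a bag in every tree decomposition; so some bag has ≥ 4 vertices and tw(G) ≥ 3. Hence tw(G) = 3 exactly.

Treewidth 3.
One optimal decomposition is:
Bags: B1 = {3, 4, 5, 6}  B2 = {4, 5, 6, 8}  B3 = {3, 4, 6, 7}  B4 = {1, 3, 4, 6}  B5 = {2, 4, 5, 6}
Tree: B1–B2, B1–B3, B1–B4, B2–B5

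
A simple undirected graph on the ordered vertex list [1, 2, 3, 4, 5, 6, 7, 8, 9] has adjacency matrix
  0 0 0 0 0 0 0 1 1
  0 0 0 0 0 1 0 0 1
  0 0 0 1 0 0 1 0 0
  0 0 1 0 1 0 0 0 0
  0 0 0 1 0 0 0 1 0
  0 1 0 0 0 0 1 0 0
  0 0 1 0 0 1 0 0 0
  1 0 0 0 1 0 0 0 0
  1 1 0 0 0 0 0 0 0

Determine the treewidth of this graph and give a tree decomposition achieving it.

Treewidth 2.
One such decomposition:
Bags: B1 = {3, 4, 7}  B2 = {4, 6, 7}  B3 = {2, 4, 6}  B4 = {2, 4, 9}  B5 = {1, 4, 9}  B6 = {1, 4, 8}  B7 = {4, 5, 8}
Tree: B1–B2, B2–B3, B3–B4, B4–B5, B5–B6, B6–B7

Each bag holds 3 vertices, so the decomposition has width 2, which upper-bounds the treewidth. The edges 4–3–7–6–2–9–1–8–5–4 form a cycle, so G is not a tree and its treewidth is at least 2. Hence tw(G) = 2 exactly.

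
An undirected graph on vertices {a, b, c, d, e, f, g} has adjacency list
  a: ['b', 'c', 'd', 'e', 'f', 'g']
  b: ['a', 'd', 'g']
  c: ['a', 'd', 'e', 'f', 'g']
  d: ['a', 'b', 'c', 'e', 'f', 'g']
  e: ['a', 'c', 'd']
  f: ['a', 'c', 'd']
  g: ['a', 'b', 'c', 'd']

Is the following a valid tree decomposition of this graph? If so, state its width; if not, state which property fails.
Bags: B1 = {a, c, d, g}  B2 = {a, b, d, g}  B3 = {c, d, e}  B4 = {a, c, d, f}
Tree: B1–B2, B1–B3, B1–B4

No — edge (a,e) lies in no bag.

A tree decomposition must satisfy three properties: every vertex lies in some bag; for every edge, both endpoints lie together in some bag; and for every vertex, the bags containing it form a connected subtree. Here edge (a,e) lies in no bag, so the decomposition is invalid.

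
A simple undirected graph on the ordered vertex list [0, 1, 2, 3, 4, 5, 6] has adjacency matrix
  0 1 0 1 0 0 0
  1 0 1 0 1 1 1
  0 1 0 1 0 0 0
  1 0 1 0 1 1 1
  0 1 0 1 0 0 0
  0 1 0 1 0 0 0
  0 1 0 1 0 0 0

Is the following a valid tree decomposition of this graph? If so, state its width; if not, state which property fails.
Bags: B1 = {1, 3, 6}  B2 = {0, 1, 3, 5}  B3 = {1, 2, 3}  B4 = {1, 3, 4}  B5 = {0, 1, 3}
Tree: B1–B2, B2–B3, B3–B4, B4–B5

A tree decomposition must satisfy three properties: every vertex lies in some bag; for every edge, both endpoints lie together in some bag; and for every vertex, the bags containing it form a connected subtree. Here bags containing vertex 0 are not connected in the tree, so the decomposition is invalid.

No — bags containing vertex 0 are not connected in the tree.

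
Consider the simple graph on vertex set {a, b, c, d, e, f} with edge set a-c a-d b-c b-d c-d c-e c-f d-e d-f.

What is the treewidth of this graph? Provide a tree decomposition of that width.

The largest bag has 3 vertices, giving width 2; this decomposition certifies tw(G) ≤ 2. Conversely, {c, d, e} is a clique of size 3, and the vertices of any clique must share a bag in every tree decomposition; so some bag has ≥ 3 vertices and tw(G) ≥ 2. Therefore the treewidth is 2.

Treewidth 2.
One such decomposition:
Bags: B1 = {a, c, d}  B2 = {c, d, e}  B3 = {c, d, f}  B4 = {b, c, d}
Tree: B1–B2, B2–B3, B1–B4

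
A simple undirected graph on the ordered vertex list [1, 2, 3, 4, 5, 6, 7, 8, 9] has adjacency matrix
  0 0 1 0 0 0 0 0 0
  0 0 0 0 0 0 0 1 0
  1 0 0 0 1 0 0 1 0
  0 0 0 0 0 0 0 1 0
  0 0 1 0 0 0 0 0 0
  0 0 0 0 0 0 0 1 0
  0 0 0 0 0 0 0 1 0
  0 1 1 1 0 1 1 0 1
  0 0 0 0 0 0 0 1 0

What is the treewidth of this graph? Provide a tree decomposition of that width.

Each bag holds 2 vertices, so the decomposition has width 1, which upper-bounds the treewidth. G has an edge, so its treewidth is at least 1. Combining the bounds, tw(G) = 1.

Treewidth 1.
One such decomposition:
Bags: B1 = {4, 8}  B2 = {8, 9}  B3 = {6, 8}  B4 = {3, 8}  B5 = {1, 3}  B6 = {3, 5}  B7 = {7, 8}  B8 = {2, 8}
Tree: B1–B2, B2–B3, B3–B4, B4–B5, B4–B6, B2–B7, B7–B8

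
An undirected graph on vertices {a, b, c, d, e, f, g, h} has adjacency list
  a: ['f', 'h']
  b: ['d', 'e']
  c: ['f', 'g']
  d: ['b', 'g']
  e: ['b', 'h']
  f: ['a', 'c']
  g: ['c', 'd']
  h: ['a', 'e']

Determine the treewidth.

2

A width-2 tree decomposition is:
Bags: B1 = {b, d, e}  B2 = {d, e, g}  B3 = {c, e, g}  B4 = {c, e, f}  B5 = {a, e, f}  B6 = {a, e, h}
Tree: B1–B2, B2–B3, B3–B4, B4–B5, B5–B6
Each bag holds 3 vertices, so the decomposition has width 2, which upper-bounds the treewidth. For the lower bound, G contains the cycle e–b–d–g–c–f–a–h–e, so G is not a forest; only forests have treewidth ≤ 1, hence tw(G) ≥ 2. Therefore the treewidth is 2.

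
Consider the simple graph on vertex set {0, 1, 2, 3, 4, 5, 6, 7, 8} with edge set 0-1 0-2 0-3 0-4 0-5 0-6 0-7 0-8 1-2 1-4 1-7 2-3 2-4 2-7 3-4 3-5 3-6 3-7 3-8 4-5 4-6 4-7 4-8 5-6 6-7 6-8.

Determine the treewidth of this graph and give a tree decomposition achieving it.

Each bag holds 5 vertices, so the decomposition has width 4, which upper-bounds the treewidth. Conversely, {0, 1, 2, 4, 7} is a clique of size 5, and the vertices of any clique must share a bag in every tree decomposition; so some bag has ≥ 5 vertices and tw(G) ≥ 4. The upper and lower bounds meet at 4, so that is the treewidth.

Treewidth 4.
One optimal decomposition is:
Bags: B1 = {0, 3, 4, 6, 7}  B2 = {0, 2, 3, 4, 7}  B3 = {0, 3, 4, 6, 8}  B4 = {0, 1, 2, 4, 7}  B5 = {0, 3, 4, 5, 6}
Tree: B1–B2, B1–B3, B2–B4, B1–B5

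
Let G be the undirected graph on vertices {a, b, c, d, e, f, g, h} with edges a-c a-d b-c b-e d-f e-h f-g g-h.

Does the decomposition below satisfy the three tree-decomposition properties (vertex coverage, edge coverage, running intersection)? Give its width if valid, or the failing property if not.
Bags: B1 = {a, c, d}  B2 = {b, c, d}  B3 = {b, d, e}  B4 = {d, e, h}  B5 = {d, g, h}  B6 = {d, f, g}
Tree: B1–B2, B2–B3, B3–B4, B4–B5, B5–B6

Checking the three conditions: (i) the bags cover all of {a, b, c, d, e, f, g, h}; (ii) for each edge, some bag contains both endpoints; (iii) the bags containing any fixed vertex form a subtree. All hold, so the decomposition is valid with width 3 − 1 = 2.

Yes; width 2.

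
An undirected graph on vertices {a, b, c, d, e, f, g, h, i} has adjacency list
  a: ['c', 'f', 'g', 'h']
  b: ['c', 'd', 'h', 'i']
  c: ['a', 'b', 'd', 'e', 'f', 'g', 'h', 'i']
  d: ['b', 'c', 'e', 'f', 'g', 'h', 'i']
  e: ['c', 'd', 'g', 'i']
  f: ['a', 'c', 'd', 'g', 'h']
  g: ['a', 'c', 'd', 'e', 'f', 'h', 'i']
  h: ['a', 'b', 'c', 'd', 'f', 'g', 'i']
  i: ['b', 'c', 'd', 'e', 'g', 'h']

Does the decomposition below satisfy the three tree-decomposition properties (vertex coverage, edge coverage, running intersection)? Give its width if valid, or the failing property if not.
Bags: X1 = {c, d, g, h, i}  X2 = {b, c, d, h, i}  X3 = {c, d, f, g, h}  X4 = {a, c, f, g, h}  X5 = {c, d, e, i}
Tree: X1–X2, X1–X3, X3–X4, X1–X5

A tree decomposition must satisfy three properties: every vertex lies in some bag; for every edge, both endpoints lie together in some bag; and for every vertex, the bags containing it form a connected subtree. Here edge (g,e) lies in no bag, so the decomposition is invalid.

No — edge (g,e) lies in no bag.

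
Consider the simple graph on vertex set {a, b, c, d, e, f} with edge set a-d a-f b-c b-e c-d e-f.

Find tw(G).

2

A width-2 tree decomposition is:
Bags: B1 = {b, c, e}  B2 = {c, d, e}  B3 = {a, d, e}  B4 = {a, e, f}
Tree: B1–B2, B2–B3, B3–B4
Each bag holds 3 vertices, so the decomposition has width 2, which upper-bounds the treewidth. Since e–b–c–d–a–f–e is a cycle in G, G is not acyclic. Forests are exactly the graphs of treewidth ≤ 1, so tw(G) ≥ 2. Combining the bounds, tw(G) = 2.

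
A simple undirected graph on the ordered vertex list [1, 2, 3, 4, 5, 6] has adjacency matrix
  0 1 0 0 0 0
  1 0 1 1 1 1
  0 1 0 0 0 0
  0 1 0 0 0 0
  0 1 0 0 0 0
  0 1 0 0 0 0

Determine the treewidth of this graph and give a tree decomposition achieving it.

The largest bag has 2 vertices, giving width 1; this decomposition certifies tw(G) ≤ 1. G has an edge, so its treewidth is at least 1. Hence tw(G) = 1 exactly.

Treewidth 1.
Bags: B1 = {1, 2}  B2 = {2, 3}  B3 = {2, 6}  B4 = {2, 5}  B5 = {2, 4}
Tree: B1–B2, B2–B3, B3–B4, B4–B5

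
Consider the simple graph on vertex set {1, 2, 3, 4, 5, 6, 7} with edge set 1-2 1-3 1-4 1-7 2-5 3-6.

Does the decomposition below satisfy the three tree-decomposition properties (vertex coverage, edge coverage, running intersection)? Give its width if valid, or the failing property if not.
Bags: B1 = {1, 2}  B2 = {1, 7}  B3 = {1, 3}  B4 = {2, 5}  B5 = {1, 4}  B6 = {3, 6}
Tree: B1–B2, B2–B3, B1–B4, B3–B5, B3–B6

Yes; width 1.

Checking the three conditions: (i) the bags cover all of {1, 2, 3, 4, 5, 6, 7}; (ii) for each edge, some bag contains both endpoints; (iii) the bags containing any fixed vertex form a subtree. All hold, so the decomposition is valid with width 2 − 1 = 1.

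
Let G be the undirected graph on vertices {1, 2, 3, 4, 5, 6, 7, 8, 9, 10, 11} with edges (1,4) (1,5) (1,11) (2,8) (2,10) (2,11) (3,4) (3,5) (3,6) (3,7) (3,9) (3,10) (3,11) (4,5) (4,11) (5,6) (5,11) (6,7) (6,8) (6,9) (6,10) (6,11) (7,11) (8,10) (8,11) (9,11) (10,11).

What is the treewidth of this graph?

3

A width-3 tree decomposition is:
Bags: B1 = {3, 5, 6, 11}  B2 = {3, 6, 9, 11}  B3 = {3, 4, 5, 11}  B4 = {3, 6, 10, 11}  B5 = {1, 4, 5, 11}  B6 = {6, 8, 10, 11}  B7 = {2, 8, 10, 11}  B8 = {3, 6, 7, 11}
Tree: B1–B2, B1–B3, B2–B4, B3–B5, B4–B6, B6–B7, B2–B8
The largest bag has 4 vertices, giving width 3; this decomposition certifies tw(G) ≤ 3. On the other hand G contains the 4-clique {2, 8, 10, 11}. A clique must lie in a single bag of any decomposition, so no decomposition can have width below 3. Therefore the treewidth is 3.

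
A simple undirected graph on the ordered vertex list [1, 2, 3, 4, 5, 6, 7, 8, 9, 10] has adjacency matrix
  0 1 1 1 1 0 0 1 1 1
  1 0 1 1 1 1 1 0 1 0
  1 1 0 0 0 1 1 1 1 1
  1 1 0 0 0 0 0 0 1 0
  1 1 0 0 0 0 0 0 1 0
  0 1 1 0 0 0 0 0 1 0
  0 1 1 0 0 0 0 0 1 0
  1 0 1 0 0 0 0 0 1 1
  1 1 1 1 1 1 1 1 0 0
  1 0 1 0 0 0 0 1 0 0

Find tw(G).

A width-3 tree decomposition is:
Bags: B1 = {1, 3, 8, 9}  B2 = {1, 2, 3, 9}  B3 = {1, 2, 4, 9}  B4 = {2, 3, 6, 9}  B5 = {1, 3, 8, 10}  B6 = {1, 2, 5, 9}  B7 = {2, 3, 7, 9}
Tree: B1–B2, B2–B3, B2–B4, B1–B5, B3–B6, B4–B7
The largest bag has 4 vertices, giving width 3; this decomposition certifies tw(G) ≤ 3. For the lower bound, the 4 vertices {1, 3, 8, 9} are pairwise adjacent, and any tree decomposition puts a clique entirely inside one bag — forcing width ≥ 3. Therefore the treewidth is 3.

3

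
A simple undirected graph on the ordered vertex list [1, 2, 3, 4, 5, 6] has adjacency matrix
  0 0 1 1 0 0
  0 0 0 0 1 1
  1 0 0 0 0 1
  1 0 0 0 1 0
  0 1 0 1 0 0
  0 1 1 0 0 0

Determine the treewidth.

2

A width-2 tree decomposition is:
Bags: B1 = {1, 3, 4}  B2 = {3, 4, 6}  B3 = {2, 4, 6}  B4 = {2, 4, 5}
Tree: B1–B2, B2–B3, B3–B4
Every bag has size at most 3, so the width is 3 − 1 = 2 and tw(G) ≤ 2. Since 4–1–3–6–2–5–4 is a cycle in G, G is not acyclic. Forests are exactly the graphs of treewidth ≤ 1, so tw(G) ≥ 2. Therefore the treewidth is 2.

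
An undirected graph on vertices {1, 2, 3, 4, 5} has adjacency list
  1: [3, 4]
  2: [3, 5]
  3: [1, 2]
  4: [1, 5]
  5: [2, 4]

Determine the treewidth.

A width-2 tree decomposition is:
Bags: B1 = {1, 4, 5}  B2 = {1, 3, 5}  B3 = {2, 3, 5}
Tree: B1–B2, B2–B3
The largest bag has 3 vertices, giving width 2; this decomposition certifies tw(G) ≤ 2. Since 5–4–1–3–2–5 is a cycle in G, G is not acyclic. Forests are exactly the graphs of treewidth ≤ 1, so tw(G) ≥ 2. Hence tw(G) = 2 exactly.

2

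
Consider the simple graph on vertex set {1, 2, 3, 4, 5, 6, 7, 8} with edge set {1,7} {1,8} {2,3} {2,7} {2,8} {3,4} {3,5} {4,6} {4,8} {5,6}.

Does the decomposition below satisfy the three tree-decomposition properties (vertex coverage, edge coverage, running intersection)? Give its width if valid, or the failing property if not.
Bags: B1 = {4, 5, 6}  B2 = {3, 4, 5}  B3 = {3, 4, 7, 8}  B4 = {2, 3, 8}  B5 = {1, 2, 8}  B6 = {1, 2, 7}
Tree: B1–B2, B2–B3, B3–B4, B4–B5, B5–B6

A tree decomposition must satisfy three properties: every vertex lies in some bag; for every edge, both endpoints lie together in some bag; and for every vertex, the bags containing it form a connected subtree. Here bags containing vertex 7 are not connected in the tree, so the decomposition is invalid.

No — bags containing vertex 7 are not connected in the tree.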